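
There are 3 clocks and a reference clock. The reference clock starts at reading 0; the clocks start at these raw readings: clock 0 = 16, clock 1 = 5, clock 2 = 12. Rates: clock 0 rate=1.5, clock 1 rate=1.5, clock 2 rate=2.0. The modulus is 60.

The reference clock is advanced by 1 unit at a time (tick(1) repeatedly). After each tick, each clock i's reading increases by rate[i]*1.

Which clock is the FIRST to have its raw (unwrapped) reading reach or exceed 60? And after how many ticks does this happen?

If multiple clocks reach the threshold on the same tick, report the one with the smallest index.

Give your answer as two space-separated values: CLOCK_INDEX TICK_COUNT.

Answer: 2 24

Derivation:
clock 0: start=16, rate=1.5, needs 60-16 = 44; ticks = ceil(44/1.5) = ceil(29.3333) = 30; reading at tick 30 = 16 + 1.5*30 = 61.0000
clock 1: start=5, rate=1.5, needs 60-5 = 55; ticks = ceil(55/1.5) = ceil(36.6667) = 37; reading at tick 37 = 5 + 1.5*37 = 60.5000
clock 2: start=12, rate=2.0, needs 60-12 = 48; ticks = ceil(48/2.0) = ceil(24.0000) = 24; reading at tick 24 = 12 + 2.0*24 = 60.0000
Minimum tick count = 24; winners = [2]; smallest index = 2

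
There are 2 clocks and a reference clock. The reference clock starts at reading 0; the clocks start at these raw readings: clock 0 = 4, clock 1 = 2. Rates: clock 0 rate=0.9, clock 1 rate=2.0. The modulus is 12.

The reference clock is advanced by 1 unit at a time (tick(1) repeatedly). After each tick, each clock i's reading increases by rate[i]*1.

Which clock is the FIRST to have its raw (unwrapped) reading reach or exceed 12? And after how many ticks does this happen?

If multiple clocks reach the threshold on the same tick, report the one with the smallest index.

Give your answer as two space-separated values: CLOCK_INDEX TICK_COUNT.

clock 0: start=4, rate=0.9, needs 12-4 = 8; ticks = ceil(8/0.9) = ceil(8.8889) = 9; reading at tick 9 = 4 + 0.9*9 = 12.1000
clock 1: start=2, rate=2.0, needs 12-2 = 10; ticks = ceil(10/2.0) = ceil(5.0000) = 5; reading at tick 5 = 2 + 2.0*5 = 12.0000
Minimum tick count = 5; winners = [1]; smallest index = 1

Answer: 1 5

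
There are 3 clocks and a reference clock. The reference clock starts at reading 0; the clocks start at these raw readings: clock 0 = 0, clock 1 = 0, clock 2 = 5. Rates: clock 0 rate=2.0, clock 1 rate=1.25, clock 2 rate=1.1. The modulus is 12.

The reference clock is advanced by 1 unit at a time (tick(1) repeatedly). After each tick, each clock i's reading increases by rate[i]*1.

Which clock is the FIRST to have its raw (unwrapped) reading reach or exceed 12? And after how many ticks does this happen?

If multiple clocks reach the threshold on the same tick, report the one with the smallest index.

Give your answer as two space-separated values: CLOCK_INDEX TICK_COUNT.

clock 0: start=0, rate=2.0, needs 12-0 = 12; ticks = ceil(12/2.0) = ceil(6.0000) = 6; reading at tick 6 = 0 + 2.0*6 = 12.0000
clock 1: start=0, rate=1.25, needs 12-0 = 12; ticks = ceil(12/1.25) = ceil(9.6000) = 10; reading at tick 10 = 0 + 1.25*10 = 12.5000
clock 2: start=5, rate=1.1, needs 12-5 = 7; ticks = ceil(7/1.1) = ceil(6.3636) = 7; reading at tick 7 = 5 + 1.1*7 = 12.7000
Minimum tick count = 6; winners = [0]; smallest index = 0

Answer: 0 6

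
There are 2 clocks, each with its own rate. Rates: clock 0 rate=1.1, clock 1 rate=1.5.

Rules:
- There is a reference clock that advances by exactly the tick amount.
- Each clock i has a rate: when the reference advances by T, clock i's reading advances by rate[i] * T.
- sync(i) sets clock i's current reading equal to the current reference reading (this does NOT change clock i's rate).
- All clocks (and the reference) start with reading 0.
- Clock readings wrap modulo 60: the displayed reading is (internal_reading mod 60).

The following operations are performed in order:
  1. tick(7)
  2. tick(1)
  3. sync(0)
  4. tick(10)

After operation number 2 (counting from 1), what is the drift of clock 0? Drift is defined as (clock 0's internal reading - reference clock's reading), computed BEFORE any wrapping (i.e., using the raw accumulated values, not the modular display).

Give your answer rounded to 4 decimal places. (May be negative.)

Answer: 0.8000

Derivation:
After op 1 tick(7): ref=7.0000 raw=[7.7000 10.5000]
After op 2 tick(1): ref=8.0000 raw=[8.8000 12.0000]
Drift of clock 0 after op 2: 8.8000 - 8.0000 = 0.8000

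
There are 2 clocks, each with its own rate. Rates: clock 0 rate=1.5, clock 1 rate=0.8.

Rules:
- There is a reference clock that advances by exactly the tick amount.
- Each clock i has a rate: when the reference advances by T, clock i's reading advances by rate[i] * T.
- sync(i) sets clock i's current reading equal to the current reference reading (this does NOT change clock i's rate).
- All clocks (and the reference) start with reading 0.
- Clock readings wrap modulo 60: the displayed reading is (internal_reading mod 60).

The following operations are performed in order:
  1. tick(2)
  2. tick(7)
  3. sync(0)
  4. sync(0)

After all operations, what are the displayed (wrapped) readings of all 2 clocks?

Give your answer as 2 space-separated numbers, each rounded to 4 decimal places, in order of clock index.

Answer: 9.0000 7.2000

Derivation:
After op 1 tick(2): ref=2.0000 raw=[3.0000 1.6000]
After op 2 tick(7): ref=9.0000 raw=[13.5000 7.2000]
After op 3 sync(0): ref=9.0000 raw=[9.0000 7.2000]
After op 4 sync(0): ref=9.0000 raw=[9.0000 7.2000]
Wrap final raw readings (mod 60): 9.0000 mod 60 = 9.0000; 7.2000 mod 60 = 7.2000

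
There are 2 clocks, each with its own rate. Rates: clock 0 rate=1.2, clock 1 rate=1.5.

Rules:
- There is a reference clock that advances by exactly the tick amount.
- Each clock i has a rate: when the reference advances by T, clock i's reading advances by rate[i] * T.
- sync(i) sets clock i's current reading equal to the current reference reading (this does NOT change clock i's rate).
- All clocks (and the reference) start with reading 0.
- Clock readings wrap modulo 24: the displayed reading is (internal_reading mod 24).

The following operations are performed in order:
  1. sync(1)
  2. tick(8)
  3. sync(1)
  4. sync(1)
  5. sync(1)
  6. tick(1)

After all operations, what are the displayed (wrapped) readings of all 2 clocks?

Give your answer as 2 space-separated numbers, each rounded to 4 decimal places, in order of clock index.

Answer: 10.8000 9.5000

Derivation:
After op 1 sync(1): ref=0.0000 raw=[0.0000 0.0000]
After op 2 tick(8): ref=8.0000 raw=[9.6000 12.0000]
After op 3 sync(1): ref=8.0000 raw=[9.6000 8.0000]
After op 4 sync(1): ref=8.0000 raw=[9.6000 8.0000]
After op 5 sync(1): ref=8.0000 raw=[9.6000 8.0000]
After op 6 tick(1): ref=9.0000 raw=[10.8000 9.5000]
Wrap final raw readings (mod 24): 10.8000 mod 24 = 10.8000; 9.5000 mod 24 = 9.5000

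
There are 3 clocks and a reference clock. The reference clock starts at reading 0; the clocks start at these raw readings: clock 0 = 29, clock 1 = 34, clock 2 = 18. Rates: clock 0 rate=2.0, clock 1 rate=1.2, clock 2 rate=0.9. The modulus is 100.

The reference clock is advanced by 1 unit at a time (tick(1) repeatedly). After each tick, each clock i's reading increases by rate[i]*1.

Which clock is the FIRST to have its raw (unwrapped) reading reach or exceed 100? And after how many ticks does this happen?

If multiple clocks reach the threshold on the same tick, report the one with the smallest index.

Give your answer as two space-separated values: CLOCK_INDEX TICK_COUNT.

clock 0: start=29, rate=2.0, needs 100-29 = 71; ticks = ceil(71/2.0) = ceil(35.5000) = 36; reading at tick 36 = 29 + 2.0*36 = 101.0000
clock 1: start=34, rate=1.2, needs 100-34 = 66; ticks = ceil(66/1.2) = ceil(55.0000) = 55; reading at tick 55 = 34 + 1.2*55 = 100.0000
clock 2: start=18, rate=0.9, needs 100-18 = 82; ticks = ceil(82/0.9) = ceil(91.1111) = 92; reading at tick 92 = 18 + 0.9*92 = 100.8000
Minimum tick count = 36; winners = [0]; smallest index = 0

Answer: 0 36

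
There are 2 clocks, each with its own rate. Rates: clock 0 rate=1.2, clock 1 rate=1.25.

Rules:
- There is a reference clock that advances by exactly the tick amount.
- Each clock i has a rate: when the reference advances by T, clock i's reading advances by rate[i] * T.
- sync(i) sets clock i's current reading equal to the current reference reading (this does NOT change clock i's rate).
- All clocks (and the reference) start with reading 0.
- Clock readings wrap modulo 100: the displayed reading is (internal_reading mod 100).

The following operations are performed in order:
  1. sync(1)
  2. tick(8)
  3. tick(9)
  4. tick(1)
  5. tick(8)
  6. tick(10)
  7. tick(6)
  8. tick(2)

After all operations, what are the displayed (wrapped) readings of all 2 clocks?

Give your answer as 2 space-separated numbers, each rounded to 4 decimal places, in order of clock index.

After op 1 sync(1): ref=0.0000 raw=[0.0000 0.0000]
After op 2 tick(8): ref=8.0000 raw=[9.6000 10.0000]
After op 3 tick(9): ref=17.0000 raw=[20.4000 21.2500]
After op 4 tick(1): ref=18.0000 raw=[21.6000 22.5000]
After op 5 tick(8): ref=26.0000 raw=[31.2000 32.5000]
After op 6 tick(10): ref=36.0000 raw=[43.2000 45.0000]
After op 7 tick(6): ref=42.0000 raw=[50.4000 52.5000]
After op 8 tick(2): ref=44.0000 raw=[52.8000 55.0000]
Wrap final raw readings (mod 100): 52.8000 mod 100 = 52.8000; 55.0000 mod 100 = 55.0000

Answer: 52.8000 55.0000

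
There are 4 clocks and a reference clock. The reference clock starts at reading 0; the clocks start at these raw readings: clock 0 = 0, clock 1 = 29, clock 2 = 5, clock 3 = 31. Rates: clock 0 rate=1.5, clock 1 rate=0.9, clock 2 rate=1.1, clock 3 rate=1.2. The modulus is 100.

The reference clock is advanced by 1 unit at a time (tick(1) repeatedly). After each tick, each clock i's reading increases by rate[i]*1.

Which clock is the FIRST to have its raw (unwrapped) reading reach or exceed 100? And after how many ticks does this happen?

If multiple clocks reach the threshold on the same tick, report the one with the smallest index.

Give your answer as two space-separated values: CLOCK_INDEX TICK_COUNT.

clock 0: start=0, rate=1.5, needs 100-0 = 100; ticks = ceil(100/1.5) = ceil(66.6667) = 67; reading at tick 67 = 0 + 1.5*67 = 100.5000
clock 1: start=29, rate=0.9, needs 100-29 = 71; ticks = ceil(71/0.9) = ceil(78.8889) = 79; reading at tick 79 = 29 + 0.9*79 = 100.1000
clock 2: start=5, rate=1.1, needs 100-5 = 95; ticks = ceil(95/1.1) = ceil(86.3636) = 87; reading at tick 87 = 5 + 1.1*87 = 100.7000
clock 3: start=31, rate=1.2, needs 100-31 = 69; ticks = ceil(69/1.2) = ceil(57.5000) = 58; reading at tick 58 = 31 + 1.2*58 = 100.6000
Minimum tick count = 58; winners = [3]; smallest index = 3

Answer: 3 58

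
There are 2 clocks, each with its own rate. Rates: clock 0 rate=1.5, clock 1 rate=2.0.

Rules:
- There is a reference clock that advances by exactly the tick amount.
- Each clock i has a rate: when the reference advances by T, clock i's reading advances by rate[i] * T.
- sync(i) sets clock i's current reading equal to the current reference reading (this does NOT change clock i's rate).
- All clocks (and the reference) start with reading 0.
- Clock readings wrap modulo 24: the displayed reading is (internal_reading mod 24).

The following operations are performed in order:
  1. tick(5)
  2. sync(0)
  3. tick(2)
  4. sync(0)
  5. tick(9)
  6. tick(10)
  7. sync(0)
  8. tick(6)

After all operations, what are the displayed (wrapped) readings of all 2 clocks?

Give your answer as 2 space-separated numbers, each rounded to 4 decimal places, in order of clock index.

Answer: 11.0000 16.0000

Derivation:
After op 1 tick(5): ref=5.0000 raw=[7.5000 10.0000]
After op 2 sync(0): ref=5.0000 raw=[5.0000 10.0000]
After op 3 tick(2): ref=7.0000 raw=[8.0000 14.0000]
After op 4 sync(0): ref=7.0000 raw=[7.0000 14.0000]
After op 5 tick(9): ref=16.0000 raw=[20.5000 32.0000]
After op 6 tick(10): ref=26.0000 raw=[35.5000 52.0000]
After op 7 sync(0): ref=26.0000 raw=[26.0000 52.0000]
After op 8 tick(6): ref=32.0000 raw=[35.0000 64.0000]
Wrap final raw readings (mod 24): 35.0000 mod 24 = 11.0000; 64.0000 mod 24 = 16.0000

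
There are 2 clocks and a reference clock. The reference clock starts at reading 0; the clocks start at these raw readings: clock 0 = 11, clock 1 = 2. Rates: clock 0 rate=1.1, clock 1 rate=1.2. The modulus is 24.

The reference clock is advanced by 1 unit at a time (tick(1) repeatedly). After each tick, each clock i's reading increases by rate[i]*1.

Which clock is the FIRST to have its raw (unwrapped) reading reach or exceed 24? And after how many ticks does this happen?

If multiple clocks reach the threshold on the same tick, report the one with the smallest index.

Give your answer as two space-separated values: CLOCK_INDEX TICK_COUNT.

clock 0: start=11, rate=1.1, needs 24-11 = 13; ticks = ceil(13/1.1) = ceil(11.8182) = 12; reading at tick 12 = 11 + 1.1*12 = 24.2000
clock 1: start=2, rate=1.2, needs 24-2 = 22; ticks = ceil(22/1.2) = ceil(18.3333) = 19; reading at tick 19 = 2 + 1.2*19 = 24.8000
Minimum tick count = 12; winners = [0]; smallest index = 0

Answer: 0 12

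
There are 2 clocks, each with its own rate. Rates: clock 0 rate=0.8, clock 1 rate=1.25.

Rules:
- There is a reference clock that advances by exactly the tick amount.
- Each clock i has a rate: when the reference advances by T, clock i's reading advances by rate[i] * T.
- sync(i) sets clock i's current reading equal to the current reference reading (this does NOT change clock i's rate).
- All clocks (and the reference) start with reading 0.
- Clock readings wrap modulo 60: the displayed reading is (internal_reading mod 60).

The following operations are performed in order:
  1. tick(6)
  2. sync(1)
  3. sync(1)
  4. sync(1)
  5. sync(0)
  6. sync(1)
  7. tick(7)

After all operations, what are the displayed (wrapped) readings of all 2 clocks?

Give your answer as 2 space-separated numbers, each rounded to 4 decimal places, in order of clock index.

Answer: 11.6000 14.7500

Derivation:
After op 1 tick(6): ref=6.0000 raw=[4.8000 7.5000]
After op 2 sync(1): ref=6.0000 raw=[4.8000 6.0000]
After op 3 sync(1): ref=6.0000 raw=[4.8000 6.0000]
After op 4 sync(1): ref=6.0000 raw=[4.8000 6.0000]
After op 5 sync(0): ref=6.0000 raw=[6.0000 6.0000]
After op 6 sync(1): ref=6.0000 raw=[6.0000 6.0000]
After op 7 tick(7): ref=13.0000 raw=[11.6000 14.7500]
Wrap final raw readings (mod 60): 11.6000 mod 60 = 11.6000; 14.7500 mod 60 = 14.7500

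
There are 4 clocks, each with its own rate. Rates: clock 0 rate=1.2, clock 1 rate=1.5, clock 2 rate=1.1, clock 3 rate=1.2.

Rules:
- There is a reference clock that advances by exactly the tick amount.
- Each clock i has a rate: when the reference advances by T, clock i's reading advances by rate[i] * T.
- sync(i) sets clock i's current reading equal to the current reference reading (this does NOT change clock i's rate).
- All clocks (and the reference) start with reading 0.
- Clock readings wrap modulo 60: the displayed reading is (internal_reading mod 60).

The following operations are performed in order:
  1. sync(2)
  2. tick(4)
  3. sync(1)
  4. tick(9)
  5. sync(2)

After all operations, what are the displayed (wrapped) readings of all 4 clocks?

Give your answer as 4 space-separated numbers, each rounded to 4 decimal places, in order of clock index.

After op 1 sync(2): ref=0.0000 raw=[0.0000 0.0000 0.0000 0.0000]
After op 2 tick(4): ref=4.0000 raw=[4.8000 6.0000 4.4000 4.8000]
After op 3 sync(1): ref=4.0000 raw=[4.8000 4.0000 4.4000 4.8000]
After op 4 tick(9): ref=13.0000 raw=[15.6000 17.5000 14.3000 15.6000]
After op 5 sync(2): ref=13.0000 raw=[15.6000 17.5000 13.0000 15.6000]
Wrap final raw readings (mod 60): 15.6000 mod 60 = 15.6000; 17.5000 mod 60 = 17.5000; 13.0000 mod 60 = 13.0000; 15.6000 mod 60 = 15.6000

Answer: 15.6000 17.5000 13.0000 15.6000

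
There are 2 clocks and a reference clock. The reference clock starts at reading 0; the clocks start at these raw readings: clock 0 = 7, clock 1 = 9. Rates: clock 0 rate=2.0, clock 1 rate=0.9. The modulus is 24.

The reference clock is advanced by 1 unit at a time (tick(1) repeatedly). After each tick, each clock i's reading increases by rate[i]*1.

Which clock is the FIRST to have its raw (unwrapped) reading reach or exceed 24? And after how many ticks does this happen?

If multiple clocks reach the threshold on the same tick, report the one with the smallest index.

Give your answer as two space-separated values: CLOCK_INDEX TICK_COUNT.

Answer: 0 9

Derivation:
clock 0: start=7, rate=2.0, needs 24-7 = 17; ticks = ceil(17/2.0) = ceil(8.5000) = 9; reading at tick 9 = 7 + 2.0*9 = 25.0000
clock 1: start=9, rate=0.9, needs 24-9 = 15; ticks = ceil(15/0.9) = ceil(16.6667) = 17; reading at tick 17 = 9 + 0.9*17 = 24.3000
Minimum tick count = 9; winners = [0]; smallest index = 0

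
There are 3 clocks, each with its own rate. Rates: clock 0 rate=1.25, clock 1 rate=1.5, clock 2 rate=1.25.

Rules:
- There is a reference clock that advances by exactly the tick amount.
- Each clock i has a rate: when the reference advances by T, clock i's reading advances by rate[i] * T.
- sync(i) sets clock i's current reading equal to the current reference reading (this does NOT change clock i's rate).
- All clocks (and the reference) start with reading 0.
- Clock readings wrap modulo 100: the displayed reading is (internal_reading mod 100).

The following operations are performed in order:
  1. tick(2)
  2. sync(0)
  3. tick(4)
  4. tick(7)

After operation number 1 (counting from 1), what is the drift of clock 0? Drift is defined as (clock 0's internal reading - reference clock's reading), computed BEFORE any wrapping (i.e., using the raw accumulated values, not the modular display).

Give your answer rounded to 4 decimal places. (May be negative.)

Answer: 0.5000

Derivation:
After op 1 tick(2): ref=2.0000 raw=[2.5000 3.0000 2.5000]
Drift of clock 0 after op 1: 2.5000 - 2.0000 = 0.5000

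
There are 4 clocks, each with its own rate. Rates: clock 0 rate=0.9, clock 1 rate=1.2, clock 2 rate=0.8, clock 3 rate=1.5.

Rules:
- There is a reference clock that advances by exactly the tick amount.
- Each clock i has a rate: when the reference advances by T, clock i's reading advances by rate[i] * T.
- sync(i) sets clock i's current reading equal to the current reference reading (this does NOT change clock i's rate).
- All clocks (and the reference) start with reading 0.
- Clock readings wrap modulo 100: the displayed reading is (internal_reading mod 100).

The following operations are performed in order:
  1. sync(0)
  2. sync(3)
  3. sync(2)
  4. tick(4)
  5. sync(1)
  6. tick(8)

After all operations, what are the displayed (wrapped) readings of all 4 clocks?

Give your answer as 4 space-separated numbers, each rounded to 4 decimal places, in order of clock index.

Answer: 10.8000 13.6000 9.6000 18.0000

Derivation:
After op 1 sync(0): ref=0.0000 raw=[0.0000 0.0000 0.0000 0.0000]
After op 2 sync(3): ref=0.0000 raw=[0.0000 0.0000 0.0000 0.0000]
After op 3 sync(2): ref=0.0000 raw=[0.0000 0.0000 0.0000 0.0000]
After op 4 tick(4): ref=4.0000 raw=[3.6000 4.8000 3.2000 6.0000]
After op 5 sync(1): ref=4.0000 raw=[3.6000 4.0000 3.2000 6.0000]
After op 6 tick(8): ref=12.0000 raw=[10.8000 13.6000 9.6000 18.0000]
Wrap final raw readings (mod 100): 10.8000 mod 100 = 10.8000; 13.6000 mod 100 = 13.6000; 9.6000 mod 100 = 9.6000; 18.0000 mod 100 = 18.0000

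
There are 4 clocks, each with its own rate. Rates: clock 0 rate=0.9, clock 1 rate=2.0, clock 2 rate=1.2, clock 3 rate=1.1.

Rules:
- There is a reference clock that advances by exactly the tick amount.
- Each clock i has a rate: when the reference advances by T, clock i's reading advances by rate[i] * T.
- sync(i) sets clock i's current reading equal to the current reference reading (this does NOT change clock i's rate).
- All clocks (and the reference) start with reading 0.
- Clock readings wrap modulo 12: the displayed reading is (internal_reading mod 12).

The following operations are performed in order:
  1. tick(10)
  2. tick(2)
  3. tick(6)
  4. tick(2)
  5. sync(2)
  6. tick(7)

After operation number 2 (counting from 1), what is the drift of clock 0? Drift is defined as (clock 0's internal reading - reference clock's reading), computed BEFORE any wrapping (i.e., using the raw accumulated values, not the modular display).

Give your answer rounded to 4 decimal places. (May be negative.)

After op 1 tick(10): ref=10.0000 raw=[9.0000 20.0000 12.0000 11.0000]
After op 2 tick(2): ref=12.0000 raw=[10.8000 24.0000 14.4000 13.2000]
Drift of clock 0 after op 2: 10.8000 - 12.0000 = -1.2000

Answer: -1.2000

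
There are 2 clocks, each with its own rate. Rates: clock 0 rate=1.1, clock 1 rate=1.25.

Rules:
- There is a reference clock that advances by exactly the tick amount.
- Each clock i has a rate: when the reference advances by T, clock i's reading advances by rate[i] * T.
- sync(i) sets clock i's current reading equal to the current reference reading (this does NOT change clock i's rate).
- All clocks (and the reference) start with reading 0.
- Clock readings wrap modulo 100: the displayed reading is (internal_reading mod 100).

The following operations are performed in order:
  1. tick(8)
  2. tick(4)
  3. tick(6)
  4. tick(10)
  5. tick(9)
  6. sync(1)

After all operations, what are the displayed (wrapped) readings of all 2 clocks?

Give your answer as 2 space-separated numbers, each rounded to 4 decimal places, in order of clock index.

Answer: 40.7000 37.0000

Derivation:
After op 1 tick(8): ref=8.0000 raw=[8.8000 10.0000]
After op 2 tick(4): ref=12.0000 raw=[13.2000 15.0000]
After op 3 tick(6): ref=18.0000 raw=[19.8000 22.5000]
After op 4 tick(10): ref=28.0000 raw=[30.8000 35.0000]
After op 5 tick(9): ref=37.0000 raw=[40.7000 46.2500]
After op 6 sync(1): ref=37.0000 raw=[40.7000 37.0000]
Wrap final raw readings (mod 100): 40.7000 mod 100 = 40.7000; 37.0000 mod 100 = 37.0000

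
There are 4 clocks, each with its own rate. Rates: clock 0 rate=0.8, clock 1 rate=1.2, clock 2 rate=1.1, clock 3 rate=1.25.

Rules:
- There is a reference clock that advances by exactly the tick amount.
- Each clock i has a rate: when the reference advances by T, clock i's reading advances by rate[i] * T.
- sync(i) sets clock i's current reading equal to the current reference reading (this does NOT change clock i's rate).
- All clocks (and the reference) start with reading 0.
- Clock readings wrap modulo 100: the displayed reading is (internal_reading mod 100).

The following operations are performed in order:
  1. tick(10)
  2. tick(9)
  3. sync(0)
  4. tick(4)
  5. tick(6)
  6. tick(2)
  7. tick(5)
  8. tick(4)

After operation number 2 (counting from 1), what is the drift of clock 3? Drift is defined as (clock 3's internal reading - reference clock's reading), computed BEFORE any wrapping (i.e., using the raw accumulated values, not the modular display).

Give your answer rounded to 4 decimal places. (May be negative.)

Answer: 4.7500

Derivation:
After op 1 tick(10): ref=10.0000 raw=[8.0000 12.0000 11.0000 12.5000]
After op 2 tick(9): ref=19.0000 raw=[15.2000 22.8000 20.9000 23.7500]
Drift of clock 3 after op 2: 23.7500 - 19.0000 = 4.7500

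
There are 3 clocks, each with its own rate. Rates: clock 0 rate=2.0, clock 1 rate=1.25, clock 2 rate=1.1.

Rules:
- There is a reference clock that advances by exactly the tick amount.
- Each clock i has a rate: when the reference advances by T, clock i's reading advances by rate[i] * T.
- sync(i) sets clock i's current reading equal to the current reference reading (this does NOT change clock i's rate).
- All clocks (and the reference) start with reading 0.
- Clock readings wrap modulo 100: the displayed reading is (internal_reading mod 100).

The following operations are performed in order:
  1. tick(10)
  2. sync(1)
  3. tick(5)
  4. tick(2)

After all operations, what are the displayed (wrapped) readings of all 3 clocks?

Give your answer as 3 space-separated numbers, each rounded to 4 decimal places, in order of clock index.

Answer: 34.0000 18.7500 18.7000

Derivation:
After op 1 tick(10): ref=10.0000 raw=[20.0000 12.5000 11.0000]
After op 2 sync(1): ref=10.0000 raw=[20.0000 10.0000 11.0000]
After op 3 tick(5): ref=15.0000 raw=[30.0000 16.2500 16.5000]
After op 4 tick(2): ref=17.0000 raw=[34.0000 18.7500 18.7000]
Wrap final raw readings (mod 100): 34.0000 mod 100 = 34.0000; 18.7500 mod 100 = 18.7500; 18.7000 mod 100 = 18.7000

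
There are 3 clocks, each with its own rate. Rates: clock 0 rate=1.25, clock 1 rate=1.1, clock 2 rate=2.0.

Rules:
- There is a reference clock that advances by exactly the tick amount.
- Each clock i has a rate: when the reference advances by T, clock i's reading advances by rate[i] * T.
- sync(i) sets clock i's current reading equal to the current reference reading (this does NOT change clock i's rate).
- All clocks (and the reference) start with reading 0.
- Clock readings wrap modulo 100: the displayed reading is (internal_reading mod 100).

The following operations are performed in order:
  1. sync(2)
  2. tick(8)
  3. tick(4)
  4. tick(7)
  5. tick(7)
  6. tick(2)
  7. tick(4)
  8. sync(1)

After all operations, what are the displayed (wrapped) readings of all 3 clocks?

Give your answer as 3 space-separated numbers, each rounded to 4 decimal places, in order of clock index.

After op 1 sync(2): ref=0.0000 raw=[0.0000 0.0000 0.0000]
After op 2 tick(8): ref=8.0000 raw=[10.0000 8.8000 16.0000]
After op 3 tick(4): ref=12.0000 raw=[15.0000 13.2000 24.0000]
After op 4 tick(7): ref=19.0000 raw=[23.7500 20.9000 38.0000]
After op 5 tick(7): ref=26.0000 raw=[32.5000 28.6000 52.0000]
After op 6 tick(2): ref=28.0000 raw=[35.0000 30.8000 56.0000]
After op 7 tick(4): ref=32.0000 raw=[40.0000 35.2000 64.0000]
After op 8 sync(1): ref=32.0000 raw=[40.0000 32.0000 64.0000]
Wrap final raw readings (mod 100): 40.0000 mod 100 = 40.0000; 32.0000 mod 100 = 32.0000; 64.0000 mod 100 = 64.0000

Answer: 40.0000 32.0000 64.0000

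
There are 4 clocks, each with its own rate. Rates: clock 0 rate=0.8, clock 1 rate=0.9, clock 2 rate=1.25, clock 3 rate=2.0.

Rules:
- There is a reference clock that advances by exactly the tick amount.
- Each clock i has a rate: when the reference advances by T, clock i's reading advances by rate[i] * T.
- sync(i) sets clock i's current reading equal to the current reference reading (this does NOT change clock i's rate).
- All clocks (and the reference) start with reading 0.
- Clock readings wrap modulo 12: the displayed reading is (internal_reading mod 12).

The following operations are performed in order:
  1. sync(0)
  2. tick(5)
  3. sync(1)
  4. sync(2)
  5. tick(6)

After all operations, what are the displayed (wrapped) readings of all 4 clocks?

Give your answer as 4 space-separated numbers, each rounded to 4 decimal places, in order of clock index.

Answer: 8.8000 10.4000 0.5000 10.0000

Derivation:
After op 1 sync(0): ref=0.0000 raw=[0.0000 0.0000 0.0000 0.0000]
After op 2 tick(5): ref=5.0000 raw=[4.0000 4.5000 6.2500 10.0000]
After op 3 sync(1): ref=5.0000 raw=[4.0000 5.0000 6.2500 10.0000]
After op 4 sync(2): ref=5.0000 raw=[4.0000 5.0000 5.0000 10.0000]
After op 5 tick(6): ref=11.0000 raw=[8.8000 10.4000 12.5000 22.0000]
Wrap final raw readings (mod 12): 8.8000 mod 12 = 8.8000; 10.4000 mod 12 = 10.4000; 12.5000 mod 12 = 0.5000; 22.0000 mod 12 = 10.0000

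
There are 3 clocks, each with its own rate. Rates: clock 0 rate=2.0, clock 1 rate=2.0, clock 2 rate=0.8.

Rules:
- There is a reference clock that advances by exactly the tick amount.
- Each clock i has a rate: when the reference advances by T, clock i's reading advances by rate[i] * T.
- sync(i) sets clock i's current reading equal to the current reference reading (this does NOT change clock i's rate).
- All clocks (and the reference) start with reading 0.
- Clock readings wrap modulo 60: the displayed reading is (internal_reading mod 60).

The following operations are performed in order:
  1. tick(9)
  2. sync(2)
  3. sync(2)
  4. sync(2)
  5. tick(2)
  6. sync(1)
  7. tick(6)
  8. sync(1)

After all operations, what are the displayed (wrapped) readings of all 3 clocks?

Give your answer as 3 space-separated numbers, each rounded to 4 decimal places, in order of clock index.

Answer: 34.0000 17.0000 15.4000

Derivation:
After op 1 tick(9): ref=9.0000 raw=[18.0000 18.0000 7.2000]
After op 2 sync(2): ref=9.0000 raw=[18.0000 18.0000 9.0000]
After op 3 sync(2): ref=9.0000 raw=[18.0000 18.0000 9.0000]
After op 4 sync(2): ref=9.0000 raw=[18.0000 18.0000 9.0000]
After op 5 tick(2): ref=11.0000 raw=[22.0000 22.0000 10.6000]
After op 6 sync(1): ref=11.0000 raw=[22.0000 11.0000 10.6000]
After op 7 tick(6): ref=17.0000 raw=[34.0000 23.0000 15.4000]
After op 8 sync(1): ref=17.0000 raw=[34.0000 17.0000 15.4000]
Wrap final raw readings (mod 60): 34.0000 mod 60 = 34.0000; 17.0000 mod 60 = 17.0000; 15.4000 mod 60 = 15.4000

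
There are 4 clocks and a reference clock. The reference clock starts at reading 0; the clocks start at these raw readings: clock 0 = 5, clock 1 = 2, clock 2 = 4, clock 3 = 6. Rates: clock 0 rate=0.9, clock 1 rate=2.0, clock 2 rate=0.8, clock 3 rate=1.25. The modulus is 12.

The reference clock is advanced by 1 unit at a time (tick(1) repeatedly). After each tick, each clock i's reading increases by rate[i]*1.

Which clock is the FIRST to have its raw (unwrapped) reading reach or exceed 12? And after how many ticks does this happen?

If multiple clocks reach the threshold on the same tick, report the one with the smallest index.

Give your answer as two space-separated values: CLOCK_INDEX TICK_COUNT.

clock 0: start=5, rate=0.9, needs 12-5 = 7; ticks = ceil(7/0.9) = ceil(7.7778) = 8; reading at tick 8 = 5 + 0.9*8 = 12.2000
clock 1: start=2, rate=2.0, needs 12-2 = 10; ticks = ceil(10/2.0) = ceil(5.0000) = 5; reading at tick 5 = 2 + 2.0*5 = 12.0000
clock 2: start=4, rate=0.8, needs 12-4 = 8; ticks = ceil(8/0.8) = ceil(10.0000) = 10; reading at tick 10 = 4 + 0.8*10 = 12.0000
clock 3: start=6, rate=1.25, needs 12-6 = 6; ticks = ceil(6/1.25) = ceil(4.8000) = 5; reading at tick 5 = 6 + 1.25*5 = 12.2500
Minimum tick count = 5; winners = [1, 3]; smallest index = 1

Answer: 1 5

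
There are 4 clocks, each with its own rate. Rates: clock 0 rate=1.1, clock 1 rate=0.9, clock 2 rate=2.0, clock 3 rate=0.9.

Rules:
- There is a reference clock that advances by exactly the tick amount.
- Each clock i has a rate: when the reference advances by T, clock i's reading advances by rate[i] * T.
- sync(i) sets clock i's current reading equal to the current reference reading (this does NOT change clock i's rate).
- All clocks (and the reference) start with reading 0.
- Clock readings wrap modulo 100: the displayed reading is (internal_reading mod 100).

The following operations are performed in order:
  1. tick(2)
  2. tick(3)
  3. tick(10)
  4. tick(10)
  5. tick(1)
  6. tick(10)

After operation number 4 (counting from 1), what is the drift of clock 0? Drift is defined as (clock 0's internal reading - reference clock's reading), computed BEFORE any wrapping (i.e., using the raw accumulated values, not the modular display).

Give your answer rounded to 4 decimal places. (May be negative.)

Answer: 2.5000

Derivation:
After op 1 tick(2): ref=2.0000 raw=[2.2000 1.8000 4.0000 1.8000]
After op 2 tick(3): ref=5.0000 raw=[5.5000 4.5000 10.0000 4.5000]
After op 3 tick(10): ref=15.0000 raw=[16.5000 13.5000 30.0000 13.5000]
After op 4 tick(10): ref=25.0000 raw=[27.5000 22.5000 50.0000 22.5000]
Drift of clock 0 after op 4: 27.5000 - 25.0000 = 2.5000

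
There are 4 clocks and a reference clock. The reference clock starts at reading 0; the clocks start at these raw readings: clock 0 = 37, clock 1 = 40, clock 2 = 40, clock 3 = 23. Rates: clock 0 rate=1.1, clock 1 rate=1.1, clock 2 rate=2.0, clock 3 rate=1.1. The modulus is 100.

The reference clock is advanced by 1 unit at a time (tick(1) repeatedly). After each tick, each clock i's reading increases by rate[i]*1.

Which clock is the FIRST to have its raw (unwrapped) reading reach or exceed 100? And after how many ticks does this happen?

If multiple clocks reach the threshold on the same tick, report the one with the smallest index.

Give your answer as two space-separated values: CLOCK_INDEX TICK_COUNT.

Answer: 2 30

Derivation:
clock 0: start=37, rate=1.1, needs 100-37 = 63; ticks = ceil(63/1.1) = ceil(57.2727) = 58; reading at tick 58 = 37 + 1.1*58 = 100.8000
clock 1: start=40, rate=1.1, needs 100-40 = 60; ticks = ceil(60/1.1) = ceil(54.5455) = 55; reading at tick 55 = 40 + 1.1*55 = 100.5000
clock 2: start=40, rate=2.0, needs 100-40 = 60; ticks = ceil(60/2.0) = ceil(30.0000) = 30; reading at tick 30 = 40 + 2.0*30 = 100.0000
clock 3: start=23, rate=1.1, needs 100-23 = 77; ticks = ceil(77/1.1) = ceil(70.0000) = 70; reading at tick 70 = 23 + 1.1*70 = 100.0000
Minimum tick count = 30; winners = [2]; smallest index = 2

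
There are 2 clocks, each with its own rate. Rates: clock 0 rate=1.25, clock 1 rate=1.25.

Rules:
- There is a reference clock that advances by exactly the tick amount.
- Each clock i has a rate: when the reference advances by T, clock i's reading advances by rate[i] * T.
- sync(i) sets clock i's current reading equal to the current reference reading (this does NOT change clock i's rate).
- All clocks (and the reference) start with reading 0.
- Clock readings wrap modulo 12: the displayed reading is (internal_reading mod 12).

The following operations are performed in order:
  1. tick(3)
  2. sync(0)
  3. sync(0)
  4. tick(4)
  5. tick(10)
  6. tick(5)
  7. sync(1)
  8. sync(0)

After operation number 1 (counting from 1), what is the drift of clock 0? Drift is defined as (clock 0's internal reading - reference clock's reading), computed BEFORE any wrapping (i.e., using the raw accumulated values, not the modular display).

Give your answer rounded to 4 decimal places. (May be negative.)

Answer: 0.7500

Derivation:
After op 1 tick(3): ref=3.0000 raw=[3.7500 3.7500]
Drift of clock 0 after op 1: 3.7500 - 3.0000 = 0.7500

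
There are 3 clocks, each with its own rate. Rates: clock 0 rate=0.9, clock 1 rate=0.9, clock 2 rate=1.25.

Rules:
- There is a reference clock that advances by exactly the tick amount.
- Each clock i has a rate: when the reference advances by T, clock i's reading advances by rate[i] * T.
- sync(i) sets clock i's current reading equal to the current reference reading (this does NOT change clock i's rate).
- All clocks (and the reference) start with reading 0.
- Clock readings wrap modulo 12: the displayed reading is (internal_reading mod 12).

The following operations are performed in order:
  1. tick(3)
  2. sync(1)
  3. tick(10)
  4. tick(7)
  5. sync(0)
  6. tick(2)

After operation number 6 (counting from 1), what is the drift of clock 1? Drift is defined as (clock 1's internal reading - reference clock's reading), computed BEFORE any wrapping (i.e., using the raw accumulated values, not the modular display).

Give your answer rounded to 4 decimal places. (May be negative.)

Answer: -1.9000

Derivation:
After op 1 tick(3): ref=3.0000 raw=[2.7000 2.7000 3.7500]
After op 2 sync(1): ref=3.0000 raw=[2.7000 3.0000 3.7500]
After op 3 tick(10): ref=13.0000 raw=[11.7000 12.0000 16.2500]
After op 4 tick(7): ref=20.0000 raw=[18.0000 18.3000 25.0000]
After op 5 sync(0): ref=20.0000 raw=[20.0000 18.3000 25.0000]
After op 6 tick(2): ref=22.0000 raw=[21.8000 20.1000 27.5000]
Drift of clock 1 after op 6: 20.1000 - 22.0000 = -1.9000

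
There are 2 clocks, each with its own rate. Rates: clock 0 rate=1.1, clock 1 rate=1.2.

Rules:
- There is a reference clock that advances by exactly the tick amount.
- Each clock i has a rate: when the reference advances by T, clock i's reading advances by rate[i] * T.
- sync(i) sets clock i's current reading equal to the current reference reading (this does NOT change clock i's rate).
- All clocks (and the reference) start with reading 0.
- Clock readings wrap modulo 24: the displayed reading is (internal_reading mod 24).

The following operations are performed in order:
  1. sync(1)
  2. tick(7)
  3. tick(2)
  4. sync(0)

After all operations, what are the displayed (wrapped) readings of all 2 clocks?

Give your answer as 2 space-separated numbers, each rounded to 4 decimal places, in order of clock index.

After op 1 sync(1): ref=0.0000 raw=[0.0000 0.0000]
After op 2 tick(7): ref=7.0000 raw=[7.7000 8.4000]
After op 3 tick(2): ref=9.0000 raw=[9.9000 10.8000]
After op 4 sync(0): ref=9.0000 raw=[9.0000 10.8000]
Wrap final raw readings (mod 24): 9.0000 mod 24 = 9.0000; 10.8000 mod 24 = 10.8000

Answer: 9.0000 10.8000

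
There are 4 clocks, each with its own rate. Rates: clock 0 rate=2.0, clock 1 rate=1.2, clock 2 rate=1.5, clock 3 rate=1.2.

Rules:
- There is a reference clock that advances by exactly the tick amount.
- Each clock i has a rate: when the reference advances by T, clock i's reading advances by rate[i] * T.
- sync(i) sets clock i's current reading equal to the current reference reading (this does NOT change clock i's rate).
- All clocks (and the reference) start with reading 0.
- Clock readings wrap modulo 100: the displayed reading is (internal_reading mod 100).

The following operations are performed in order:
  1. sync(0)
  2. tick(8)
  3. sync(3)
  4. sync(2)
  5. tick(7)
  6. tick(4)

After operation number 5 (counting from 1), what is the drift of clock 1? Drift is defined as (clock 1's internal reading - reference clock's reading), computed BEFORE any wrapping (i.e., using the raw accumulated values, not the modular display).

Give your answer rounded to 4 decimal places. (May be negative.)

Answer: 3.0000

Derivation:
After op 1 sync(0): ref=0.0000 raw=[0.0000 0.0000 0.0000 0.0000]
After op 2 tick(8): ref=8.0000 raw=[16.0000 9.6000 12.0000 9.6000]
After op 3 sync(3): ref=8.0000 raw=[16.0000 9.6000 12.0000 8.0000]
After op 4 sync(2): ref=8.0000 raw=[16.0000 9.6000 8.0000 8.0000]
After op 5 tick(7): ref=15.0000 raw=[30.0000 18.0000 18.5000 16.4000]
Drift of clock 1 after op 5: 18.0000 - 15.0000 = 3.0000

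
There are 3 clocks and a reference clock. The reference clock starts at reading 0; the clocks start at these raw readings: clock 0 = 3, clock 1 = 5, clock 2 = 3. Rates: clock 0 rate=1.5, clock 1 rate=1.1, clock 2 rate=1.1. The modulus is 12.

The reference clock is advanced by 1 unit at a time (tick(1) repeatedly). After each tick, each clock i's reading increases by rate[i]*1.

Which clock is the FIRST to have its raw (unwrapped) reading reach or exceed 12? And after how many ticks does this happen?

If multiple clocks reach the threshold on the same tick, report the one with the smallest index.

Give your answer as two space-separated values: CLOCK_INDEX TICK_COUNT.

Answer: 0 6

Derivation:
clock 0: start=3, rate=1.5, needs 12-3 = 9; ticks = ceil(9/1.5) = ceil(6.0000) = 6; reading at tick 6 = 3 + 1.5*6 = 12.0000
clock 1: start=5, rate=1.1, needs 12-5 = 7; ticks = ceil(7/1.1) = ceil(6.3636) = 7; reading at tick 7 = 5 + 1.1*7 = 12.7000
clock 2: start=3, rate=1.1, needs 12-3 = 9; ticks = ceil(9/1.1) = ceil(8.1818) = 9; reading at tick 9 = 3 + 1.1*9 = 12.9000
Minimum tick count = 6; winners = [0]; smallest index = 0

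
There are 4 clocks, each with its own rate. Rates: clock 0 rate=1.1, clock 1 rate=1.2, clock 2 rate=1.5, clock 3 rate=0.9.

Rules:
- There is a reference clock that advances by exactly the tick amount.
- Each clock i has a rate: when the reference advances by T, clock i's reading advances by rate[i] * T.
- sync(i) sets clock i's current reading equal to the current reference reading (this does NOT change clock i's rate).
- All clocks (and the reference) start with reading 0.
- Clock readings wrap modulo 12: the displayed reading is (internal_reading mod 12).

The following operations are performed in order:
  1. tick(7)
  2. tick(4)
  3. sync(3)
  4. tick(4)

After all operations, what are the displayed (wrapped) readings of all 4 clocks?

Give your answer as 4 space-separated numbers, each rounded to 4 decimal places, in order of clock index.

After op 1 tick(7): ref=7.0000 raw=[7.7000 8.4000 10.5000 6.3000]
After op 2 tick(4): ref=11.0000 raw=[12.1000 13.2000 16.5000 9.9000]
After op 3 sync(3): ref=11.0000 raw=[12.1000 13.2000 16.5000 11.0000]
After op 4 tick(4): ref=15.0000 raw=[16.5000 18.0000 22.5000 14.6000]
Wrap final raw readings (mod 12): 16.5000 mod 12 = 4.5000; 18.0000 mod 12 = 6.0000; 22.5000 mod 12 = 10.5000; 14.6000 mod 12 = 2.6000

Answer: 4.5000 6.0000 10.5000 2.6000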